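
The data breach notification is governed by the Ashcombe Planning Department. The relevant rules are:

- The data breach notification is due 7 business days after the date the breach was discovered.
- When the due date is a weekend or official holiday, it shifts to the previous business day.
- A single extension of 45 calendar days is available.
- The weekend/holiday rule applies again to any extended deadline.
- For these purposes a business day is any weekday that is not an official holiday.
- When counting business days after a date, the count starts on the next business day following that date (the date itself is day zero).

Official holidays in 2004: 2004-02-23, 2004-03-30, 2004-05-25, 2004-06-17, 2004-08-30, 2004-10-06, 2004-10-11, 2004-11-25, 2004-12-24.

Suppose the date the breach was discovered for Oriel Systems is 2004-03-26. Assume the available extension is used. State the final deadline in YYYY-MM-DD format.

2004-05-21

7 business days after 2004-03-26, excluding weekends and holidays, is 2004-04-07.
2004-04-07 is a Wednesday and not a listed holiday, so it stands.
With the 45-day extension, 2004-04-07 becomes 2004-05-22.
2004-05-22 is a Saturday, so it moves to the preceding business day, 2004-05-21 (Friday).
The final due date is 2004-05-21.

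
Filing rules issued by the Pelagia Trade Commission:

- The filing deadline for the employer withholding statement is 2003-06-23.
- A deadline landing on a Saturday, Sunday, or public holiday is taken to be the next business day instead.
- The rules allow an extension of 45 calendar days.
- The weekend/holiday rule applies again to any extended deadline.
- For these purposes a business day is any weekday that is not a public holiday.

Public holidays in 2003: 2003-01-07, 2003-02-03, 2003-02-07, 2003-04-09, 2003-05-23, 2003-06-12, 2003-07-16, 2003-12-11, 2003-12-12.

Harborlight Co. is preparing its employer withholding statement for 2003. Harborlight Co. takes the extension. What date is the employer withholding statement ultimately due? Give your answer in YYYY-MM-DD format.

Start from the fixed due date, 2003-06-23.
2003-06-23 (Monday) is already a business day.
With the 45-day extension, 2003-06-23 becomes 2003-08-07.
2003-08-07 is a Thursday and not a listed holiday, so it stands.
So the filing is due 2003-08-07.

2003-08-07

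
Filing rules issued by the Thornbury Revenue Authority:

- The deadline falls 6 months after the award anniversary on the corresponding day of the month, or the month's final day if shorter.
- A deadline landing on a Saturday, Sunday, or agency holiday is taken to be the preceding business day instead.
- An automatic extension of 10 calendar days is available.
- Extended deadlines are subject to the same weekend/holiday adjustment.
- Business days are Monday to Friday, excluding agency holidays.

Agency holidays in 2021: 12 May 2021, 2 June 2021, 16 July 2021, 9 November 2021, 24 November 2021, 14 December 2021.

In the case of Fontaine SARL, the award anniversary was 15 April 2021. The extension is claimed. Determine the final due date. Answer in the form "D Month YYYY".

25 October 2021

6 months from 15 April 2021 is 15 October 2021.
15 October 2021 falls on a Friday, which is a business day, so no adjustment is needed.
Add the 10 calendar-day extension to 15 October 2021: 25 October 2021.
25 October 2021 is a Monday and not a listed holiday, so it stands.
Deadline: 25 October 2021.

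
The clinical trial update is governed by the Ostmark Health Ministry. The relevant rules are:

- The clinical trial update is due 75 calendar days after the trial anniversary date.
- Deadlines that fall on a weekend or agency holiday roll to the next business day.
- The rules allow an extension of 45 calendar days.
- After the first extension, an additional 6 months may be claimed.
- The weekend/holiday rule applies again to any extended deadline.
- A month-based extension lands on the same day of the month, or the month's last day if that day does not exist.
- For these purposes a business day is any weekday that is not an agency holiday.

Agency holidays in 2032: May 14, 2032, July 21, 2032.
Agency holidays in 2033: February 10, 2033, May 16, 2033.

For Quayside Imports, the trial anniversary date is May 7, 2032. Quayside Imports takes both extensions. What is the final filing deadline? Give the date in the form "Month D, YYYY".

March 7, 2033

75 calendar days after May 7, 2032 is July 21, 2032.
July 21, 2032 is a listed holiday; the next business day is July 22, 2032 (Thursday).
With the 45-day extension, July 22, 2032 becomes September 5, 2032.
September 5, 2032 falls on a Sunday. Rolling to the next business day gives September 6, 2032, a Monday.
The 6 months extension carries September 6, 2032 to March 6, 2033.
March 6, 2033 is a Sunday, so it moves to the next business day, March 7, 2033 (Monday).
So the filing is due March 7, 2033.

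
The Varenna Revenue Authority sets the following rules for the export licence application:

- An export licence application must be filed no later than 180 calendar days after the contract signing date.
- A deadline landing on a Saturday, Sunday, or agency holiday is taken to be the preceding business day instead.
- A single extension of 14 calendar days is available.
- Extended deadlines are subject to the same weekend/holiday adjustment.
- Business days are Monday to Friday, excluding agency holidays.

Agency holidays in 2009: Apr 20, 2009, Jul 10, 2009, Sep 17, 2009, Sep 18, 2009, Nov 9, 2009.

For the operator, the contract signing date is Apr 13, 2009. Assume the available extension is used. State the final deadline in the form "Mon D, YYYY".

Oct 23, 2009

Adding 180 calendar days to Apr 13, 2009 gives Oct 10, 2009.
Oct 10, 2009 is a Saturday, so it moves to the preceding business day, Oct 9, 2009 (Friday).
Add the 14 calendar-day extension to Oct 9, 2009: Oct 23, 2009.
Since Oct 23, 2009 is a Friday and not a holiday, the date is unchanged.
So the filing is due Oct 23, 2009.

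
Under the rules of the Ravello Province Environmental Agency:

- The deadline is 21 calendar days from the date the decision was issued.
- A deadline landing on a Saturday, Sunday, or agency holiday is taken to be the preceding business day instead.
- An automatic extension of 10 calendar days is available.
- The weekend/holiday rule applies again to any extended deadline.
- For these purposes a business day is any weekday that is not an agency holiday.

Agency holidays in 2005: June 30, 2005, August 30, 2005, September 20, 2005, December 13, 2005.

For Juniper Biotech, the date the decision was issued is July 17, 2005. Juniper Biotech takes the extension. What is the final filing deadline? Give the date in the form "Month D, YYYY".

21 calendar days after July 17, 2005 is August 7, 2005.
Because August 7, 2005 is a Sunday, the deadline becomes August 5, 2005 (Friday).
The 10-calendar-day extension moves the deadline from August 5, 2005 to August 15, 2005.
August 15, 2005 falls on a Monday, which is a business day, so no adjustment is needed.
Final deadline: August 15, 2005.

August 15, 2005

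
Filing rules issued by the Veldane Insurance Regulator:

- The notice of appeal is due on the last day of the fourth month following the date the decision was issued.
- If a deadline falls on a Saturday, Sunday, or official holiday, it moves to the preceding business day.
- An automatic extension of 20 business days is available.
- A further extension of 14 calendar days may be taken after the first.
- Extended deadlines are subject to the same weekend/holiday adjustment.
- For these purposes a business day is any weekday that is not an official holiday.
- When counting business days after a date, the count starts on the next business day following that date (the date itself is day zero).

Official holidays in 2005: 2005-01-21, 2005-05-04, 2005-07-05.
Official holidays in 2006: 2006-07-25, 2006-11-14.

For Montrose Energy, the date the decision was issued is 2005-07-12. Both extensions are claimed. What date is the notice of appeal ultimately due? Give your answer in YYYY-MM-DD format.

The fourth month after 2005-07-12 is November 2005, whose last day is 2005-11-30.
2005-11-30 falls on a Wednesday, which is a business day, so no adjustment is needed.
The 20-business-day extension runs from 2005-11-30 to 2005-12-28.
2005-12-28 falls on a Wednesday, which is a business day, so no adjustment is needed.
The 14-calendar-day extension moves the deadline from 2005-12-28 to 2006-01-11.
2006-01-11 (Wednesday) is already a business day.
Deadline: 2006-01-11.

2006-01-11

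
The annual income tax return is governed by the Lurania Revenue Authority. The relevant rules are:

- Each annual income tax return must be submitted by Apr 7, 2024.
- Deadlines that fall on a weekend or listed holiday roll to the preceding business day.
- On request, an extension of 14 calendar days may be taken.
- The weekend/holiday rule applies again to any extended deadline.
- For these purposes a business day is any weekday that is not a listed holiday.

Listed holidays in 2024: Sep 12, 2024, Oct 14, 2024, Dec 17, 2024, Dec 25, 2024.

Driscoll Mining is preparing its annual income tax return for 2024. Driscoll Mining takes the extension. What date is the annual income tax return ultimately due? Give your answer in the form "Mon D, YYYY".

The statutory due date is Apr 7, 2024.
Apr 7, 2024 is a Sunday; the preceding business day is Apr 5, 2024 (Friday).
Applying the 14-calendar-day extension: Apr 5, 2024 + 14 days = Apr 19, 2024.
Apr 19, 2024 (Friday) is already a business day.
Deadline: Apr 19, 2024.

Apr 19, 2024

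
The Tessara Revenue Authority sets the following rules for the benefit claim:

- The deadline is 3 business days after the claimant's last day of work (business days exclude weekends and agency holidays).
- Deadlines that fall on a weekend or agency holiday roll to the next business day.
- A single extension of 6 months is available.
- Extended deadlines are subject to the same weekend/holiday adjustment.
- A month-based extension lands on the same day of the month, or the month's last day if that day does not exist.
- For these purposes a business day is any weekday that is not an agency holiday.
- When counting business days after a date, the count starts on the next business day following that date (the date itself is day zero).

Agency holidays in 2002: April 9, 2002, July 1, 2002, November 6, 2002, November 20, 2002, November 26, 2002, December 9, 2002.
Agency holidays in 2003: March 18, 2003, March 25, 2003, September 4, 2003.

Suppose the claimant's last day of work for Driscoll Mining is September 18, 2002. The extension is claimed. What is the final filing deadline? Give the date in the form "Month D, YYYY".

3 business days after September 18, 2002, excluding weekends and holidays, is September 23, 2002.
September 23, 2002 falls on a Monday, which is a business day, so no adjustment is needed.
Add 6 months to September 23, 2002: March 23, 2003.
Because March 23, 2003 is a Sunday, the deadline becomes March 24, 2003 (Monday).
The final due date is March 24, 2003.

March 24, 2003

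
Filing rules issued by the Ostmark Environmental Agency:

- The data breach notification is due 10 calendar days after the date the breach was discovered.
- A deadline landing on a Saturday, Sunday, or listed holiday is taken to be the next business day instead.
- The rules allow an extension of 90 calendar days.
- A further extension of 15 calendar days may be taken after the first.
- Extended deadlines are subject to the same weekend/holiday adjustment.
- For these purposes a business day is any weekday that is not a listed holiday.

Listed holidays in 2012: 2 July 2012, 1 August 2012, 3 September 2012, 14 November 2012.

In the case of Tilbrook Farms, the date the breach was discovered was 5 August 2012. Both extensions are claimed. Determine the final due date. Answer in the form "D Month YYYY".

28 November 2012

From 5 August 2012, 10 calendar days later is 15 August 2012.
15 August 2012 (Wednesday) is already a business day.
The 90-calendar-day extension moves the deadline from 15 August 2012 to 13 November 2012.
13 November 2012 falls on a Tuesday, which is a business day, so no adjustment is needed.
Applying the 15-calendar-day extension: 13 November 2012 + 15 days = 28 November 2012.
28 November 2012 falls on a Wednesday, which is a business day, so no adjustment is needed.
Deadline: 28 November 2012.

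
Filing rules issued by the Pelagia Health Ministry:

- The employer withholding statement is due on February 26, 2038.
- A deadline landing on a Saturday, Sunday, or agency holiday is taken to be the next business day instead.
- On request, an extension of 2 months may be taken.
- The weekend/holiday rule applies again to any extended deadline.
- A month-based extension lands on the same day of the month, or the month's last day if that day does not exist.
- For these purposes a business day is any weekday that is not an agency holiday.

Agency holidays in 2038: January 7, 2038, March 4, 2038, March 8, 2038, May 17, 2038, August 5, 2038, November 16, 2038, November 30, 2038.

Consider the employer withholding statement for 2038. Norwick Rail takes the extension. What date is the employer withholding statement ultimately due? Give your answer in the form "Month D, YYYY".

The stated deadline is February 26, 2038.
Since February 26, 2038 is a Friday and not a holiday, the date is unchanged.
Add 2 months to February 26, 2038: April 26, 2038.
April 26, 2038 (Monday) is already a business day.
Deadline: April 26, 2038.

April 26, 2038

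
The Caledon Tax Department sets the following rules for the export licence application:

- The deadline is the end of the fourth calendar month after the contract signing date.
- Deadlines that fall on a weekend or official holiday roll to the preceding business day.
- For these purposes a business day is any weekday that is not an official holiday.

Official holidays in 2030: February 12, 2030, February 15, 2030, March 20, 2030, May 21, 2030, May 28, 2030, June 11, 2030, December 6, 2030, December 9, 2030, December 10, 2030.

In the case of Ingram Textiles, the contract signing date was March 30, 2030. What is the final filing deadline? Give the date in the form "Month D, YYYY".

4 months after March 30, 2030 falls in July 2030; the last day of that month is July 31, 2030.
July 31, 2030 (Wednesday) is already a business day.
So the filing is due July 31, 2030.

July 31, 2030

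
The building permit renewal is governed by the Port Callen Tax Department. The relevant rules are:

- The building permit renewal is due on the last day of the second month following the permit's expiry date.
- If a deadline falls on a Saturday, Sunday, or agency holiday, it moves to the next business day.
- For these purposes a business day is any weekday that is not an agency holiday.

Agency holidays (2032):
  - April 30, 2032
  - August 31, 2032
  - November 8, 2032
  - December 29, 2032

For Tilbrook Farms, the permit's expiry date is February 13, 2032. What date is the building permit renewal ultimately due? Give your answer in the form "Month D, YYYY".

May 3, 2032

2 months after February 13, 2032 is April 2032; that month ends on April 30, 2032.
April 30, 2032 falls on a listed holiday. Rolling to the next business day gives May 3, 2032, a Monday.
Final deadline: May 3, 2032.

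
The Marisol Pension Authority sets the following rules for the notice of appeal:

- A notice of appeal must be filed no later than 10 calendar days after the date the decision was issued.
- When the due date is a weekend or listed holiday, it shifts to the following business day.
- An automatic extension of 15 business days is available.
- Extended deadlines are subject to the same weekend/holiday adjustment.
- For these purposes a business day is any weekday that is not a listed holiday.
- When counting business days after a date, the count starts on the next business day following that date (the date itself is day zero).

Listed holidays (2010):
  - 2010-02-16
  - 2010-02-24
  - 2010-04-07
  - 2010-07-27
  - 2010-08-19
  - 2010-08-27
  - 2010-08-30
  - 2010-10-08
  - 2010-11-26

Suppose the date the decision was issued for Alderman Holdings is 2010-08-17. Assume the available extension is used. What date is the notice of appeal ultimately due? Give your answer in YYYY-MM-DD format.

Trigger date 2010-08-17 + 10 calendar days = 2010-08-27.
2010-08-27 is a listed holiday, so it moves to the next business day, 2010-08-31 (Tuesday).
The 15-business-day extension runs from 2010-08-31 to 2010-09-21.
2010-09-21 is a Tuesday and not a listed holiday, so it stands.
So the filing is due 2010-09-21.

2010-09-21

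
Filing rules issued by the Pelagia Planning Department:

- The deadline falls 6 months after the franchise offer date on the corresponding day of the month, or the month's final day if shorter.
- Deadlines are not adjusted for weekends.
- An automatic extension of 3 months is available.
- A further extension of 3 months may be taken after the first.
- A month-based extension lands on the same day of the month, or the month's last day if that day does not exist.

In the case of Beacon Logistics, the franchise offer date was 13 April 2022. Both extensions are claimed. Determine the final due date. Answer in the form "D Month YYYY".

13 April 2023

6 months after 13 April 2022, on the same day of the month, is 13 October 2022.
No adjustment is made for weekends or holidays, so 13 October 2022 stands.
Add 3 months to 13 October 2022: 13 January 2023.
13 January 2023 is a Friday; no weekend or holiday adjustment applies.
Applying the 3 months extension: 3 months after 13 January 2023 is 13 April 2023.
13 April 2023 falls on a Thursday. The rules make no weekend/holiday allowance, so it remains 13 April 2023.
So the filing is due 13 April 2023.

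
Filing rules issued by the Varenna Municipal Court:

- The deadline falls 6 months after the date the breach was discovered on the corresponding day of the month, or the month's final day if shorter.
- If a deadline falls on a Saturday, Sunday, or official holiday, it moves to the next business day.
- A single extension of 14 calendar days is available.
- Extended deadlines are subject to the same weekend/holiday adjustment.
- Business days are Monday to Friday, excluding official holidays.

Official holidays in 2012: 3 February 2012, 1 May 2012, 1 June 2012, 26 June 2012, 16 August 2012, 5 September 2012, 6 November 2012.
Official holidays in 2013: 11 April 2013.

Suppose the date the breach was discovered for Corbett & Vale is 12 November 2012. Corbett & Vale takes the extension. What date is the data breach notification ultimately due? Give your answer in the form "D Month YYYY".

27 May 2013

6 months from 12 November 2012 is 12 May 2013.
12 May 2013 falls on a Sunday. Rolling to the next business day gives 13 May 2013, a Monday.
Add the 14 calendar-day extension to 13 May 2013: 27 May 2013.
Since 27 May 2013 is a Monday and not a holiday, the date is unchanged.
Final deadline: 27 May 2013.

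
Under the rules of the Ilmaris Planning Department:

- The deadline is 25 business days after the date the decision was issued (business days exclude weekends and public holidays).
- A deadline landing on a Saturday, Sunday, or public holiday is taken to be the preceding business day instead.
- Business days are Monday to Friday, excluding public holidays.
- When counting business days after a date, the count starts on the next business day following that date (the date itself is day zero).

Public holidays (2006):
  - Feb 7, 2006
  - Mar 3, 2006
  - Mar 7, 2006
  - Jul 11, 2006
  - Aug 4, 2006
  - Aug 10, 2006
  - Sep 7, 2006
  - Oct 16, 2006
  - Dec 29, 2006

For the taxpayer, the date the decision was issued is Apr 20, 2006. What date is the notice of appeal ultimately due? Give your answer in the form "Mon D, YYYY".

Starting the day after Apr 20, 2006 and counting 25 business days lands on May 25, 2006.
May 25, 2006 falls on a Thursday, which is a business day, so no adjustment is needed.
Deadline: May 25, 2006.

May 25, 2006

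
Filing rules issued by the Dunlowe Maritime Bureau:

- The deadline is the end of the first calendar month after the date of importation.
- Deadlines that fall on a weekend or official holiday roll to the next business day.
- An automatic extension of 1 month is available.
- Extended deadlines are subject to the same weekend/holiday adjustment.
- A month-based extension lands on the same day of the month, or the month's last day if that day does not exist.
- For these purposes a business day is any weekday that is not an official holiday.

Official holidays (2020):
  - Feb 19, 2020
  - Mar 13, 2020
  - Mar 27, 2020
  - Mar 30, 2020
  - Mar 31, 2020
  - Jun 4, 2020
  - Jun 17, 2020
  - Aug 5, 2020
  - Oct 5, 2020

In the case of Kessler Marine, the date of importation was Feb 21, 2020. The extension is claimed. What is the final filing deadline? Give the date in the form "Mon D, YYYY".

1 month after Feb 21, 2020 falls in March 2020; the last day of that month is Mar 31, 2020.
Mar 31, 2020 is a listed holiday, so it moves to the next business day, Apr 1, 2020 (Wednesday).
Applying the 1 month extension: 1 month after Apr 1, 2020 is May 1, 2020.
Since May 1, 2020 is a Friday and not a holiday, the date is unchanged.
Final deadline: May 1, 2020.

May 1, 2020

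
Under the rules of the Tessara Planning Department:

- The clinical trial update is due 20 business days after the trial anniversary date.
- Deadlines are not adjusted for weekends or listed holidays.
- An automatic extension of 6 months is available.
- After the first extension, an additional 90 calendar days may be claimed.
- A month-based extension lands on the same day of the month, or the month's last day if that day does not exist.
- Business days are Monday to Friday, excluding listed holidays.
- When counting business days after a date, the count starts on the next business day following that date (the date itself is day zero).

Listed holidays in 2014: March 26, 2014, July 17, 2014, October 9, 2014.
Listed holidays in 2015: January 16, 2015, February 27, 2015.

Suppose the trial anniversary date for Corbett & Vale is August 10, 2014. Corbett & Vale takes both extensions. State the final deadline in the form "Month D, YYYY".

June 3, 2015

Counting 20 business days after August 10, 2014 (skipping weekends and listed holidays) reaches September 5, 2014.
September 5, 2014 is a Friday; no weekend or holiday adjustment applies.
Add 6 months to September 5, 2014: March 5, 2015.
March 5, 2015 falls on a Thursday. The rules make no weekend/holiday allowance, so it remains March 5, 2015.
Add the 90 calendar-day extension to March 5, 2015: June 3, 2015.
June 3, 2015 is a Wednesday; no weekend or holiday adjustment applies.
The final due date is June 3, 2015.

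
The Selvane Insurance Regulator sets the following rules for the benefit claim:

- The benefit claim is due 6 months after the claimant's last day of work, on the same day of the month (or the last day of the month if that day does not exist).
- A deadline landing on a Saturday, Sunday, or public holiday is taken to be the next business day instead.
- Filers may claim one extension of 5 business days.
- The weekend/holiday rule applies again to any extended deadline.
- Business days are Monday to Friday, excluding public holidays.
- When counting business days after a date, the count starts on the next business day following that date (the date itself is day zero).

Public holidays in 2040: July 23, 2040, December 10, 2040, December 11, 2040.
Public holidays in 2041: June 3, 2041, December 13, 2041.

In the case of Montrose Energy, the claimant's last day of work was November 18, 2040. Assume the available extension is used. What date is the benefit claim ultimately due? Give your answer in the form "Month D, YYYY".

May 27, 2041

6 months from November 18, 2040 is May 18, 2041.
May 18, 2041 is a Saturday, so it moves to the next business day, May 20, 2041 (Monday).
Counting 5 further business days from May 20, 2041 reaches May 27, 2041.
May 27, 2041 (Monday) is already a business day.
Final deadline: May 27, 2041.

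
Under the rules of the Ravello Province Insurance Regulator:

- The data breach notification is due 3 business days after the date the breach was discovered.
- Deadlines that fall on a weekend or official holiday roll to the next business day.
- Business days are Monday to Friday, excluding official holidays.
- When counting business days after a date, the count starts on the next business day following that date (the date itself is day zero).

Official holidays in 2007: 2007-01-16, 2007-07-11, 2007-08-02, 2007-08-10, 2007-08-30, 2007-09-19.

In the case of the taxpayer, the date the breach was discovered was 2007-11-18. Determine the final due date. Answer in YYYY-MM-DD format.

3 business days after 2007-11-18, excluding weekends and holidays, is 2007-11-21.
2007-11-21 is a Wednesday and not a listed holiday, so it stands.
So the filing is due 2007-11-21.

2007-11-21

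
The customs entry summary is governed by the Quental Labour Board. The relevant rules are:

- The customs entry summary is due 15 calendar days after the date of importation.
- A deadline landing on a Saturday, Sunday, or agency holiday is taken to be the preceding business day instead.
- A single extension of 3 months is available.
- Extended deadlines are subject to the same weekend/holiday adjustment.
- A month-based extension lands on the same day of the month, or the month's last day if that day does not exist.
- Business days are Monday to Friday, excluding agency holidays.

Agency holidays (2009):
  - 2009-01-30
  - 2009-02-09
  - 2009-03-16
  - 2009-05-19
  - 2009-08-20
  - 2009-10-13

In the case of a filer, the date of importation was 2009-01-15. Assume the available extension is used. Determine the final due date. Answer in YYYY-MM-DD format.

Trigger date 2009-01-15 + 15 calendar days = 2009-01-30.
2009-01-30 falls on a listed holiday. Rolling to the preceding business day gives 2009-01-29, a Thursday.
Applying the 3 months extension: 3 months after 2009-01-29 is 2009-04-29.
2009-04-29 is a Wednesday and not a listed holiday, so it stands.
The final due date is 2009-04-29.

2009-04-29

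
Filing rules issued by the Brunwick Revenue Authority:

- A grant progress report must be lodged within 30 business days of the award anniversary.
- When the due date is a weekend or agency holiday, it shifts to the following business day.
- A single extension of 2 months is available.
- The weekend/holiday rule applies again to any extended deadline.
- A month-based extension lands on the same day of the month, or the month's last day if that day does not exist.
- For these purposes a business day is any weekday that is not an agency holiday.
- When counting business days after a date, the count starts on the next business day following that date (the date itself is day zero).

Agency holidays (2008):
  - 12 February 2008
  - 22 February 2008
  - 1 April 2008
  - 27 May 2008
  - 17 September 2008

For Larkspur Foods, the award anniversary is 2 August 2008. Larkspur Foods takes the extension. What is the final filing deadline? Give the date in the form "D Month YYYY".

12 November 2008

Counting 30 business days after 2 August 2008 (skipping weekends and listed holidays) reaches 12 September 2008.
Since 12 September 2008 is a Friday and not a holiday, the date is unchanged.
Add 2 months to 12 September 2008: 12 November 2008.
12 November 2008 (Wednesday) is already a business day.
Final deadline: 12 November 2008.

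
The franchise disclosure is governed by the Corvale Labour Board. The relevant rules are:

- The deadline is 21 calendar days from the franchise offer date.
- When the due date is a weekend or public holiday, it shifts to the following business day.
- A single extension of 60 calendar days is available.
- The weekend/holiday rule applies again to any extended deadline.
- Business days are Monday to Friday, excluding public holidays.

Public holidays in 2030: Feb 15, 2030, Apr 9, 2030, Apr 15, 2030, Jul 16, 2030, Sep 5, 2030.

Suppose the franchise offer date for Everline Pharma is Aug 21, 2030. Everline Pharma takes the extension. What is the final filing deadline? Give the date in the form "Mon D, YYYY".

21 calendar days after Aug 21, 2030 is Sep 11, 2030.
Sep 11, 2030 (Wednesday) is already a business day.
Add the 60 calendar-day extension to Sep 11, 2030: Nov 10, 2030.
Because Nov 10, 2030 is a Sunday, the deadline becomes Nov 11, 2030 (Monday).
Deadline: Nov 11, 2030.

Nov 11, 2030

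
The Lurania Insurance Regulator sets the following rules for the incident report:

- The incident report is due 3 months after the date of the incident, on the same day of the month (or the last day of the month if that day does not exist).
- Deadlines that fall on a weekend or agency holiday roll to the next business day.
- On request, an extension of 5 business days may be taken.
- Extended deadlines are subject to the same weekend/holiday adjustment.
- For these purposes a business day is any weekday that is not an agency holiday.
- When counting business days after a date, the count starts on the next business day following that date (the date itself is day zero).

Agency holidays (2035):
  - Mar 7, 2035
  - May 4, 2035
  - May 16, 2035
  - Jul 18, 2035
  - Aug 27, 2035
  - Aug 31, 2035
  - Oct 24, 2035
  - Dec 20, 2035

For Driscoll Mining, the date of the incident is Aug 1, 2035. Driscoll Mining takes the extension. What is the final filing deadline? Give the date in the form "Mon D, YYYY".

Nov 8, 2035

3 months from Aug 1, 2035 is Nov 1, 2035.
Nov 1, 2035 is a Thursday and not a listed holiday, so it stands.
Applying the 5-business-day extension: 5 business days after Nov 1, 2035 is Nov 8, 2035.
Nov 8, 2035 (Thursday) is already a business day.
So the filing is due Nov 8, 2035.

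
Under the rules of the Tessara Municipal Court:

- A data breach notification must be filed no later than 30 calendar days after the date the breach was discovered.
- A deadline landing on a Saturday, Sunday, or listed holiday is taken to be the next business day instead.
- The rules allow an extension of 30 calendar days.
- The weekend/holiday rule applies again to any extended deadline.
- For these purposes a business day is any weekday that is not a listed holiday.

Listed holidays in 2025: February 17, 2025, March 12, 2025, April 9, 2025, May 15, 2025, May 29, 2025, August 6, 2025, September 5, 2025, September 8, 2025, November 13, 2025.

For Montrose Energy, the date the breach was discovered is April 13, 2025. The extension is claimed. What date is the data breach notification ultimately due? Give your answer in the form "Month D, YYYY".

June 12, 2025

From April 13, 2025, 30 calendar days later is May 13, 2025.
May 13, 2025 falls on a Tuesday, which is a business day, so no adjustment is needed.
Applying the 30-calendar-day extension: May 13, 2025 + 30 days = June 12, 2025.
June 12, 2025 falls on a Thursday, which is a business day, so no adjustment is needed.
So the filing is due June 12, 2025.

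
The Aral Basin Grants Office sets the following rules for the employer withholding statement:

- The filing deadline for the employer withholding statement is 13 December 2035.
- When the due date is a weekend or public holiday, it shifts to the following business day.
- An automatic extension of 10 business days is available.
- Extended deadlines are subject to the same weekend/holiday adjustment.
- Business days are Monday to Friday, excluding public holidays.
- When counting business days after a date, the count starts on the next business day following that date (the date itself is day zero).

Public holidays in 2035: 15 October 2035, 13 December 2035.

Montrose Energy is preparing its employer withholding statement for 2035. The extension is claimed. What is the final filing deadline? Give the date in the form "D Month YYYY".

28 December 2035

The stated deadline is 13 December 2035.
13 December 2035 is a listed holiday; the next business day is 14 December 2035 (Friday).
The 10-business-day extension runs from 14 December 2035 to 28 December 2035.
28 December 2035 is a Friday and not a listed holiday, so it stands.
The final due date is 28 December 2035.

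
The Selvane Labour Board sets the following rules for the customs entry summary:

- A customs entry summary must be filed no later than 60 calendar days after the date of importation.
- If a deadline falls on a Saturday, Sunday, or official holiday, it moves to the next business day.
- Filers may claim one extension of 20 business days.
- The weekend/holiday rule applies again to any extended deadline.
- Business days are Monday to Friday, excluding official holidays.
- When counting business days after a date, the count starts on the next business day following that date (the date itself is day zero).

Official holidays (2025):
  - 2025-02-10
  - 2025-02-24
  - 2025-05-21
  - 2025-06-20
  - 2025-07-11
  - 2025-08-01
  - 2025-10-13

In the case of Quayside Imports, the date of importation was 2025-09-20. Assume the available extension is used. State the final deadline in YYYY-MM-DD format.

From 2025-09-20, 60 calendar days later is 2025-11-19.
2025-11-19 (Wednesday) is already a business day.
Applying the 20-business-day extension: 20 business days after 2025-11-19 is 2025-12-17.
2025-12-17 (Wednesday) is already a business day.
So the filing is due 2025-12-17.

2025-12-17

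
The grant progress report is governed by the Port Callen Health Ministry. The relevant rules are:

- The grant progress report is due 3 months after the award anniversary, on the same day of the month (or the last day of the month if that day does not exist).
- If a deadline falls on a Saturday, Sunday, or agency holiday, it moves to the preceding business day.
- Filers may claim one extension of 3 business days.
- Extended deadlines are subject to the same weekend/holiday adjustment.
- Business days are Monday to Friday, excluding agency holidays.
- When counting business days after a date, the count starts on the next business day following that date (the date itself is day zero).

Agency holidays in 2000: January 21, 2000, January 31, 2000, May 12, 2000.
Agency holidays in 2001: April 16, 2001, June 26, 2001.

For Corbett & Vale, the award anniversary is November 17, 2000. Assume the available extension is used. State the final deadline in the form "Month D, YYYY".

Moving 3 months forward from November 17, 2000 on the corresponding day gives February 17, 2001.
Because February 17, 2001 is a Saturday, the deadline becomes February 16, 2001 (Friday).
The 3-business-day extension runs from February 16, 2001 to February 21, 2001.
February 21, 2001 is a Wednesday and not a listed holiday, so it stands.
Deadline: February 21, 2001.

February 21, 2001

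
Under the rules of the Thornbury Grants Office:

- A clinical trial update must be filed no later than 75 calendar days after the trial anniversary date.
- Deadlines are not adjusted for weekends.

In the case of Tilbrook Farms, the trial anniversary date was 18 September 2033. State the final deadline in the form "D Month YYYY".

Trigger date 18 September 2033 + 75 calendar days = 2 December 2033.
2 December 2033 is a Friday; no weekend or holiday adjustment applies.
The final due date is 2 December 2033.

2 December 2033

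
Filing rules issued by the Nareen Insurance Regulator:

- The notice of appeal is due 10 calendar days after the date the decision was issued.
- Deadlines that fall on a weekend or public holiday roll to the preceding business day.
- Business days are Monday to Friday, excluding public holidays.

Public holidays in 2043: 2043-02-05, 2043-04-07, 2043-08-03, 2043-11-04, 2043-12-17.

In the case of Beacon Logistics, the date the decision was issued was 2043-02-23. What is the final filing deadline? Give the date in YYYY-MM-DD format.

2043-03-05

10 calendar days after 2043-02-23 is 2043-03-05.
2043-03-05 is a Thursday and not a listed holiday, so it stands.
Deadline: 2043-03-05.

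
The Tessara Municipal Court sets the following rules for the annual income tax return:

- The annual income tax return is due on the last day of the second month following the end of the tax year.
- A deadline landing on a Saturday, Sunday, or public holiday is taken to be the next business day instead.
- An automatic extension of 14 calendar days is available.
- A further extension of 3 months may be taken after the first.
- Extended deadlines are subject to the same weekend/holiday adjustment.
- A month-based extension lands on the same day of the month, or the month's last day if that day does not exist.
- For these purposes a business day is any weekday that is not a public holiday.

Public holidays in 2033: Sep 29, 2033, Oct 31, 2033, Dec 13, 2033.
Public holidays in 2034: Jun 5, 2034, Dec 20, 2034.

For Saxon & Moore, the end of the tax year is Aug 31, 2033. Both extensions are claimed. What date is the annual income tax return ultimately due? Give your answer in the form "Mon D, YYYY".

2 months after Aug 31, 2033 is October 2033; that month ends on Oct 31, 2033.
Oct 31, 2033 falls on a listed holiday. Rolling to the next business day gives Nov 1, 2033, a Tuesday.
Add the 14 calendar-day extension to Nov 1, 2033: Nov 15, 2033.
Nov 15, 2033 (Tuesday) is already a business day.
Applying the 3 months extension: 3 months after Nov 15, 2033 is Feb 15, 2034.
Since Feb 15, 2034 is a Wednesday and not a holiday, the date is unchanged.
Final deadline: Feb 15, 2034.

Feb 15, 2034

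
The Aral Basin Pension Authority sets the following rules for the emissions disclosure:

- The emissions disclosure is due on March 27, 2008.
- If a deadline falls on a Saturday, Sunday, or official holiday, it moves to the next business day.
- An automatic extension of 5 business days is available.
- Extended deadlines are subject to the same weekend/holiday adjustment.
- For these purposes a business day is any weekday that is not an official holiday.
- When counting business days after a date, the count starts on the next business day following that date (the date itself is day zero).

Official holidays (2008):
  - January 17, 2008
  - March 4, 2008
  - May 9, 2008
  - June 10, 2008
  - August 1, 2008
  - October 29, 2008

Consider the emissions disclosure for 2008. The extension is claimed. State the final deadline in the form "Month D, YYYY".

Start from the fixed due date, March 27, 2008.
March 27, 2008 is a Thursday and not a listed holiday, so it stands.
Applying the 5-business-day extension: 5 business days after March 27, 2008 is April 3, 2008.
April 3, 2008 is a Thursday and not a listed holiday, so it stands.
Deadline: April 3, 2008.

April 3, 2008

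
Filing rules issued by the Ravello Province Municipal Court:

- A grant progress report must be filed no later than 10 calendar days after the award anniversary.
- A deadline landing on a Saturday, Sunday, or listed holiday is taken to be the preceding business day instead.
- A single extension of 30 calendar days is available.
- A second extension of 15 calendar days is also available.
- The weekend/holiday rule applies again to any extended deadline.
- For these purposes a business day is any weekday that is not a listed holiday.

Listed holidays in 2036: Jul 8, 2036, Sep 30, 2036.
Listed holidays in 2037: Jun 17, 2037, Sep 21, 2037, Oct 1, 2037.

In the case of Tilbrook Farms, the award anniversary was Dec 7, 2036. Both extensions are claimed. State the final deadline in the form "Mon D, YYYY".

10 calendar days after Dec 7, 2036 is Dec 17, 2036.
Dec 17, 2036 is a Wednesday and not a listed holiday, so it stands.
With the 30-day extension, Dec 17, 2036 becomes Jan 16, 2037.
Jan 16, 2037 is a Friday and not a listed holiday, so it stands.
With the 15-day extension, Jan 16, 2037 becomes Jan 31, 2037.
Jan 31, 2037 falls on a Saturday. Rolling to the preceding business day gives Jan 30, 2037, a Friday.
Final deadline: Jan 30, 2037.

Jan 30, 2037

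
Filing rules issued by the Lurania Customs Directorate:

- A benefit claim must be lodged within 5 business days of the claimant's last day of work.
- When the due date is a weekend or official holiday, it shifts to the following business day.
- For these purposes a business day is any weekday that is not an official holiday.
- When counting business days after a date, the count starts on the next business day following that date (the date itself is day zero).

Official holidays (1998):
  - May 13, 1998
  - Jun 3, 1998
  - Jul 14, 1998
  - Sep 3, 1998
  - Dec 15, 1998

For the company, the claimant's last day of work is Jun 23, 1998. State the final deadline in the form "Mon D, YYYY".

Starting the day after Jun 23, 1998 and counting 5 business days lands on Jun 30, 1998.
Since Jun 30, 1998 is a Tuesday and not a holiday, the date is unchanged.
Deadline: Jun 30, 1998.

Jun 30, 1998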